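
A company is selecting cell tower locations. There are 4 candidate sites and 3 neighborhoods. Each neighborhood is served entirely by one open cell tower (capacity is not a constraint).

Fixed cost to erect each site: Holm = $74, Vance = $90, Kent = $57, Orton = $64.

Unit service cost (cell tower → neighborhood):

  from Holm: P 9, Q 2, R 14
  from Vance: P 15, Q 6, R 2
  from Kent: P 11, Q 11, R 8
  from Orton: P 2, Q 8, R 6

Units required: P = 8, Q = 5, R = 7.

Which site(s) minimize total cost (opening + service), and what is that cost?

For any fixed open set, each neighborhood goes to its cheapest open site; total = fixed + service.
{Orton}: P→Orton 2·8=16, Q→Orton 8·5=40, R→Orton 6·7=42. Service 98; fixed 64; total 162.
{Holm, Orton}: P→Orton 2·8=16, Q→Holm 2·5=10, R→Orton 6·7=42. Service 68; fixed 138; total 206.
{Vance, Orton}: service 60 + fixed 154 = 214
{Holm, Vance, Kent, Orton}: P→Orton 2·8=16, Q→Holm 2·5=10, R→Vance 2·7=14. Service 40; fixed 285; total 325.
(All 15 nonempty subsets were checked; Orton only is lowest.)

Open Orton only; minimum total cost 162.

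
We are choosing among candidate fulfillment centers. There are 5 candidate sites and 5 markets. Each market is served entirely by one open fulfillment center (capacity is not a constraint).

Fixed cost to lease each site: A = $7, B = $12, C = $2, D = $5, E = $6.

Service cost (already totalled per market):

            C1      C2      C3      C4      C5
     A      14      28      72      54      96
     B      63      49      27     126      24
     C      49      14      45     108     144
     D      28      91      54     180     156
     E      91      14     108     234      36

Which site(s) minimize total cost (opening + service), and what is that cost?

For any fixed open set, each market goes to its cheapest open site; total = fixed + service.
{A, B, C}: C1→A 14, C2→C 14, C3→B 27, C4→A 54, C5→B 24. Service 133; fixed 21; total 154.
{A, B, E}: C1→A 14, C2→E 14, C3→B 27, C4→A 54, C5→B 24. Service 133; fixed 25; total 158.
{A, B, C, D}: C1→A 14, C2→C 14, C3→B 27, C4→A 54, C5→B 24. Service 133; fixed 26; total 159.
{A, B, C, D, E}: service 133 + fixed 32 = 165
No other subset beats 154.

Open A, B and C; minimum total cost 154.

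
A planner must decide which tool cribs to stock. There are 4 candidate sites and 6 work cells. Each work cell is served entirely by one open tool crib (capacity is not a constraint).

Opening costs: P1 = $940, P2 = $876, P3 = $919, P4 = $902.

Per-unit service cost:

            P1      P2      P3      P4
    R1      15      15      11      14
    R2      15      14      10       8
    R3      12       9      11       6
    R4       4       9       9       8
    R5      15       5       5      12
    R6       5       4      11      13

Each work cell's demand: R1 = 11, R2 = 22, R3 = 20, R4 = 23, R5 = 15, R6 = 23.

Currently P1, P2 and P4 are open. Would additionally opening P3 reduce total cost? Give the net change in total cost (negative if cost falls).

Current service cost with {P1, P2, P4}: 709.
Adding P3: each work cell re-picks its cheapest; new service cost 676, saving 33.
Extra fixed cost: 919. Net change = 919 − 33 = 886.
(Totals: 3427 → 4313.)

No — net change +886 (cost rises by 886).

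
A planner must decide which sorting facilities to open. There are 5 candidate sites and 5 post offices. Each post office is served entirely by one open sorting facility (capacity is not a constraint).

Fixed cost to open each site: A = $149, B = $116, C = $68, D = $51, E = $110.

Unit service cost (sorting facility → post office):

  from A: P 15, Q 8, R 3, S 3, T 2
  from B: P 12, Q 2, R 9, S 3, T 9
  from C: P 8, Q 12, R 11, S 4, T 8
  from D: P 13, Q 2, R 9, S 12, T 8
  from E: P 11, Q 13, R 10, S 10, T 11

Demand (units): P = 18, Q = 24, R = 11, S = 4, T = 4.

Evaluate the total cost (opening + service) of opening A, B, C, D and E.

Each post office is assigned to its cheapest site among the open ones.
{A, B, C, D, E}: P→C 8·18=144, Q→B 2·24=48, R→A 3·11=33, S→A 3·4=12, T→A 2·4=8. Service 245; fixed 494; total 739.

Total cost: 739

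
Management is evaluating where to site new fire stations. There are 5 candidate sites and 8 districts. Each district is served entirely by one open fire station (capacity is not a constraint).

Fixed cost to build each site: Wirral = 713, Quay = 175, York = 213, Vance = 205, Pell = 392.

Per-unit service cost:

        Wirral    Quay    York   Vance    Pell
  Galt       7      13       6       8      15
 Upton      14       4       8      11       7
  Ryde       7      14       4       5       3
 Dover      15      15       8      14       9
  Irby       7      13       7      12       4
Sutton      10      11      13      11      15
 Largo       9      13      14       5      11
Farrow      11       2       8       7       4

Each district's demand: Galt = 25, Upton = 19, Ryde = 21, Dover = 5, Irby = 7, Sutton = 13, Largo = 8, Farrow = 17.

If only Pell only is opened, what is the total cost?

Total cost: 1387

Each district is assigned to its cheapest site among the open ones.
{Pell}: Galt→Pell 15·25=375, Upton→Pell 7·19=133, Ryde→Pell 3·21=63, Dover→Pell 9·5=45, Irby→Pell 4·7=28, Sutton→Pell 15·13=195, Largo→Pell 11·8=88, Farrow→Pell 4·17=68. Service 995; fixed 392; total 1387.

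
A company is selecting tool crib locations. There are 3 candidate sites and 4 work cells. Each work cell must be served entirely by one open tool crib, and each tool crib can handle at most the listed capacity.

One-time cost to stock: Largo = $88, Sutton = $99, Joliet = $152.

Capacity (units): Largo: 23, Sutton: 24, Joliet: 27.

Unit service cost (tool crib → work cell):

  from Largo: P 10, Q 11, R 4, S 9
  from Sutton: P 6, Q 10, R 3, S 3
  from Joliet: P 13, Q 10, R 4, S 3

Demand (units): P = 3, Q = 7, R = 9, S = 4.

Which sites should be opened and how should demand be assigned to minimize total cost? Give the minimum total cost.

Open {Sutton}: P→Sutton 6·3=18, Q→Sutton 10·7=70, R→Sutton 3·9=27, S→Sutton 3·4=12.
Loads: Sutton carries 23/24. Service 127; fixed 99; total 226.
Next best feasible plan costs 267.

Minimum total cost: 226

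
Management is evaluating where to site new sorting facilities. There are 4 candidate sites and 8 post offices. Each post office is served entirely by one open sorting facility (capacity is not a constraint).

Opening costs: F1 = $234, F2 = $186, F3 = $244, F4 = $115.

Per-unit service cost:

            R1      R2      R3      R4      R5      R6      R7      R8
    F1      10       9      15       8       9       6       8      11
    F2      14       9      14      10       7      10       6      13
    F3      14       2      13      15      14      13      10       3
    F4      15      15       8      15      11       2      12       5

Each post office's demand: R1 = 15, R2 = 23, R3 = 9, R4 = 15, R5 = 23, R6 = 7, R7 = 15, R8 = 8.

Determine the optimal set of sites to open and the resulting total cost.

Open F2 and F4; minimum total cost 1245.

For any fixed open set, each post office goes to its cheapest open site; total = fixed + service.
{F2, F4}: R1→F2 14·15=210, R2→F2 9·23=207, R3→F4 8·9=72, R4→F2 10·15=150, R5→F2 7·23=161, R6→F4 2·7=14, R7→F2 6·15=90, R8→F4 5·8=40. Service 944; fixed 301; total 1245.
{F1, F4}: service 930 + fixed 349 = 1279
{F2, F3}: R1→F2 14·15=210, R2→F3 2·23=46, R3→F3 13·9=117, R4→F2 10·15=150, R5→F2 7·23=161, R6→F2 10·7=70, R7→F2 6·15=90, R8→F3 3·8=24. Service 868; fixed 430; total 1298.
{F1, F2, F3, F4}: service 677 + fixed 779 = 1456
(All 15 nonempty subsets were checked; F2 and F4 is lowest.)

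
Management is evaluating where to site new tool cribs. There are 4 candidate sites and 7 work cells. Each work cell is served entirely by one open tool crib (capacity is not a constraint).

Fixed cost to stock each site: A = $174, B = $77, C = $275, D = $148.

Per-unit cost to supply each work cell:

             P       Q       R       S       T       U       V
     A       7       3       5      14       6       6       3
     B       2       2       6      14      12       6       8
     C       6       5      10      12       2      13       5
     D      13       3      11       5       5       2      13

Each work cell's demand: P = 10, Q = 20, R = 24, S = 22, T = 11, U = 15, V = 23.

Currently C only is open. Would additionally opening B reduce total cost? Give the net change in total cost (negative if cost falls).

Yes — net change −224 (cost falls by 224).

Current service cost with {C}: 996.
Adding B: each work cell re-picks its cheapest; new service cost 695, saving 301.
Extra fixed cost: 77. Net change = 77 − 301 = -224.
(Totals: 1271 → 1047.)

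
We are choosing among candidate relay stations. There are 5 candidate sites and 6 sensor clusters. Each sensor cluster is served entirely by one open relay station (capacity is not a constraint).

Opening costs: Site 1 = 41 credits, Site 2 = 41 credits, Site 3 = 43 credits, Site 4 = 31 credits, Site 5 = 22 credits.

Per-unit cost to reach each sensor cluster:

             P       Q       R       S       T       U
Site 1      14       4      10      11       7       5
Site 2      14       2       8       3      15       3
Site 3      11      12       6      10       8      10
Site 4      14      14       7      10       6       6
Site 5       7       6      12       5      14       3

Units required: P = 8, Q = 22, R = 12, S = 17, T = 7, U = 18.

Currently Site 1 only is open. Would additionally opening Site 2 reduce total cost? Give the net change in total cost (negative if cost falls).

Current service cost with {Site 1}: 646.
Adding Site 2: each sensor cluster re-picks its cheapest; new service cost 406, saving 240.
Extra fixed cost: 41. Net change = 41 − 240 = -199.
(Totals: 687 → 488.)

Yes — net change −199 (cost falls by 199).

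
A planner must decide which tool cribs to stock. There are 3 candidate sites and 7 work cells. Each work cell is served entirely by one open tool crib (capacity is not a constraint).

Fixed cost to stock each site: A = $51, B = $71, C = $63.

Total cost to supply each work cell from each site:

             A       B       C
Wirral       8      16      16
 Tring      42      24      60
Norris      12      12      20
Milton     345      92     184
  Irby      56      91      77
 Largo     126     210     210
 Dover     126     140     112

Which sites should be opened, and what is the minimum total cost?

For any fixed open set, each work cell goes to its cheapest open site; total = fixed + service.
{A, B}: Wirral→A 8, Tring→B 24, Norris→A 12, Milton→B 92, Irby→A 56, Largo→A 126, Dover→A 126. Service 444; fixed 122; total 566.
{A, B, C}: service 430 + fixed 185 = 615
{A, C}: service 540 + fixed 114 = 654
{A}: service 715 + fixed 51 = 766
(All 7 nonempty subsets were checked; A and B is lowest.)

Open A and B; minimum total cost 566.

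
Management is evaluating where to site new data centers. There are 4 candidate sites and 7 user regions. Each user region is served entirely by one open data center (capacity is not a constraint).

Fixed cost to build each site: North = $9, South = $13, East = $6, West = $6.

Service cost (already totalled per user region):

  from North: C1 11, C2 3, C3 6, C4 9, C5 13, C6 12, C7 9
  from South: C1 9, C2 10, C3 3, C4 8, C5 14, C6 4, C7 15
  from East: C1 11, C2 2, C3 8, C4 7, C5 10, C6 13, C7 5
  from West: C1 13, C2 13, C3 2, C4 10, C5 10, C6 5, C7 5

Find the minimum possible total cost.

For any fixed open set, each user region goes to its cheapest open site; total = fixed + service.
{East, West}: C1→East 11, C2→East 2, C3→West 2, C4→East 7, C5→East 10, C6→West 5, C7→East 5. Service 42; fixed 12; total 54.
{South, East}: service 40 + fixed 19 = 59
{North, West}: service 45 + fixed 15 = 60
{North, South, East, West}: C1→South 9, C2→East 2, C3→West 2, C4→East 7, C5→East 10, C6→South 4, C7→East 5. Service 39; fixed 34; total 73.
No other subset beats 54.

Minimum total cost: 54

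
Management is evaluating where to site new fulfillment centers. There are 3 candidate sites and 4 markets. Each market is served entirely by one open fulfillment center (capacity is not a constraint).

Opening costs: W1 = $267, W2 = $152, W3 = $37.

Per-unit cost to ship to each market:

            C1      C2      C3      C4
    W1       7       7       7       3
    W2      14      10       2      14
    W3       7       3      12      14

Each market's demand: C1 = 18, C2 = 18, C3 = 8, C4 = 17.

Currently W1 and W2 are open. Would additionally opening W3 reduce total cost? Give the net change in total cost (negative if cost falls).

Current service cost with {W1, W2}: 319.
Adding W3: each market re-picks its cheapest; new service cost 247, saving 72.
Extra fixed cost: 37. Net change = 37 − 72 = -35.
(Totals: 738 → 703.)

Yes — net change −35 (cost falls by 35).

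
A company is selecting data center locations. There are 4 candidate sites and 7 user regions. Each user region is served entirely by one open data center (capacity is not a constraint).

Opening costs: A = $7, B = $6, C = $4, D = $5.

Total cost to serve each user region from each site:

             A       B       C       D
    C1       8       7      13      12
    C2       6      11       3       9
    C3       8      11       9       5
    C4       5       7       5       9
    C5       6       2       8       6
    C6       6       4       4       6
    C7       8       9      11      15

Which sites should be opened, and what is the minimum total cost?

Open B and C; minimum total cost 49.

For any fixed open set, each user region goes to its cheapest open site; total = fixed + service.
{B, C}: C1→B 7, C2→C 3, C3→C 9, C4→C 5, C5→B 2, C6→B 4, C7→B 9. Service 39; fixed 10; total 49.
{B, C, D}: service 35 + fixed 15 = 50
{A, B}: service 40 + fixed 13 = 53
{A, B, C, D}: C1→B 7, C2→C 3, C3→D 5, C4→A 5, C5→B 2, C6→B 4, C7→A 8. Service 34; fixed 22; total 56.
No other subset beats 49.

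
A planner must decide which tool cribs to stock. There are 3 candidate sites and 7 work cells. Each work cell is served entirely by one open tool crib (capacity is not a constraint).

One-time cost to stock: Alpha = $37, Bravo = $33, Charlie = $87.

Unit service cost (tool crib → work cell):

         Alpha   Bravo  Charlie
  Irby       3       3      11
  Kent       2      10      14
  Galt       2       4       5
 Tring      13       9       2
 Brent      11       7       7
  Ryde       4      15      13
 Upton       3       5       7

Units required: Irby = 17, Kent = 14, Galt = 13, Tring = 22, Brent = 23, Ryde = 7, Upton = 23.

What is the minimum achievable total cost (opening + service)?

For any fixed open set, each work cell goes to its cheapest open site; total = fixed + service.
{Alpha, Charlie}: Irby→Alpha 3·17=51, Kent→Alpha 2·14=28, Galt→Alpha 2·13=26, Tring→Charlie 2·22=44, Brent→Charlie 7·23=161, Ryde→Alpha 4·7=28, Upton→Alpha 3·23=69. Service 407; fixed 124; total 531.
{Alpha, Bravo, Charlie}: Irby→Alpha 3·17=51, Kent→Alpha 2·14=28, Galt→Alpha 2·13=26, Tring→Charlie 2·22=44, Brent→Bravo 7·23=161, Ryde→Alpha 4·7=28, Upton→Alpha 3·23=69. Service 407; fixed 157; total 564.
{Alpha, Bravo}: Irby→Alpha 3·17=51, Kent→Alpha 2·14=28, Galt→Alpha 2·13=26, Tring→Bravo 9·22=198, Brent→Bravo 7·23=161, Ryde→Alpha 4·7=28, Upton→Alpha 3·23=69. Service 561; fixed 70; total 631.
{Bravo}: Irby→Bravo 3·17=51, Kent→Bravo 10·14=140, Galt→Bravo 4·13=52, Tring→Bravo 9·22=198, Brent→Bravo 7·23=161, Ryde→Bravo 15·7=105, Upton→Bravo 5·23=115. Service 822; fixed 33; total 855.
(All 7 nonempty subsets were checked; Alpha and Charlie is lowest.)

Minimum total cost: 531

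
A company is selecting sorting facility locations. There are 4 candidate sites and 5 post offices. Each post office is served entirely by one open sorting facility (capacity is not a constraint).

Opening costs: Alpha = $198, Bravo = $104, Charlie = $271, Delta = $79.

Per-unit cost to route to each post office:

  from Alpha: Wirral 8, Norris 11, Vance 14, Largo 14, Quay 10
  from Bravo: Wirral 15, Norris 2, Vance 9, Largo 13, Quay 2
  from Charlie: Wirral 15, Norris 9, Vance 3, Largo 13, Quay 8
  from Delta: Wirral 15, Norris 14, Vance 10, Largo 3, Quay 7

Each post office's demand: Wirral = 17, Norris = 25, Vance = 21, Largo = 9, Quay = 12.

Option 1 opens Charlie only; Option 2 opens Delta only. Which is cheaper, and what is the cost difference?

Option 1: {Charlie}: Wirral→Charlie 15·17=255, Norris→Charlie 9·25=225, Vance→Charlie 3·21=63, Largo→Charlie 13·9=117, Quay→Charlie 8·12=96. Service 756; fixed 271; total 1027.
Option 2: {Delta}: Wirral→Delta 15·17=255, Norris→Delta 14·25=350, Vance→Delta 10·21=210, Largo→Delta 3·9=27, Quay→Delta 7·12=84. Service 926; fixed 79; total 1005.
Difference: |1027 − 1005| = 22.

Option 2 is cheaper by 22.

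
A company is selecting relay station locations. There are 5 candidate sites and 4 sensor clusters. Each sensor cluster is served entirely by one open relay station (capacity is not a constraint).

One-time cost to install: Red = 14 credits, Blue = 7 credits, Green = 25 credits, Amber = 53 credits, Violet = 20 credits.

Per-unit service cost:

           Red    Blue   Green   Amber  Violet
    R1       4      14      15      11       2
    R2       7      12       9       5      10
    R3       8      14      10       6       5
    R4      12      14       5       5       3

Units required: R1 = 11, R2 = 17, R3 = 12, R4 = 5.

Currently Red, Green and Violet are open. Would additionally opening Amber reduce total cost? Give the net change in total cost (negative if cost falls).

No — net change +19 (cost rises by 19).

Current service cost with {Red, Green, Violet}: 216.
Adding Amber: each sensor cluster re-picks its cheapest; new service cost 182, saving 34.
Extra fixed cost: 53. Net change = 53 − 34 = 19.
(Totals: 275 → 294.)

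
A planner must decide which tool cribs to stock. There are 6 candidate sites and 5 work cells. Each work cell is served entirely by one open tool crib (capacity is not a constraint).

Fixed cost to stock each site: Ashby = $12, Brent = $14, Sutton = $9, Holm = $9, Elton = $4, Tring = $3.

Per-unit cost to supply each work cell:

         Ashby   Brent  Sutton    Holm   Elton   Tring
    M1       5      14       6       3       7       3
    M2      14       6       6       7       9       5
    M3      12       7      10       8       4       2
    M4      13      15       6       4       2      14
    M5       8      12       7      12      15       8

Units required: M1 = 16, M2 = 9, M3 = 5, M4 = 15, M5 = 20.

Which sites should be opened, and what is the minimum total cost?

Open Sutton, Elton and Tring; minimum total cost 289.

For any fixed open set, each work cell goes to its cheapest open site; total = fixed + service.
{Sutton, Elton, Tring}: M1→Tring 3·16=48, M2→Tring 5·9=45, M3→Tring 2·5=10, M4→Elton 2·15=30, M5→Sutton 7·20=140. Service 273; fixed 16; total 289.
{Sutton, Holm, Elton, Tring}: M1→Holm 3·16=48, M2→Tring 5·9=45, M3→Tring 2·5=10, M4→Elton 2·15=30, M5→Sutton 7·20=140. Service 273; fixed 25; total 298.
{Elton, Tring}: service 293 + fixed 7 = 300
{Ashby, Brent, Sutton, Holm, Elton, Tring}: service 273 + fixed 51 = 324
No other subset beats 289.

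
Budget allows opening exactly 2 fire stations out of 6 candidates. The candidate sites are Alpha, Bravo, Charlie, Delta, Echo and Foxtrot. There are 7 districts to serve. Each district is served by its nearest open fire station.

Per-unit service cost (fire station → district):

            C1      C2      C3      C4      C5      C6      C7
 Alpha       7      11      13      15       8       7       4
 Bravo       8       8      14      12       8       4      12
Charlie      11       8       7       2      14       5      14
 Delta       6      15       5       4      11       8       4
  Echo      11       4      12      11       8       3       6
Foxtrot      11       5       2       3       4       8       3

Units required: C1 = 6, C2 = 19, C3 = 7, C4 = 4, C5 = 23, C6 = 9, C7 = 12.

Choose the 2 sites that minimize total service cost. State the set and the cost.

Choose Echo and Foxtrot; total service cost 323.

With exactly 2 open, each district uses its cheapest among the chosen.
{Echo, Foxtrot}: C1→Echo 11·6=66, C2→Echo 4·19=76, C3→Foxtrot 2·7=14, C4→Foxtrot 3·4=12, C5→Foxtrot 4·23=92, C6→Echo 3·9=27, C7→Foxtrot 3·12=36. Service cost 323.
{Bravo, Foxtrot}: service cost 333
{Alpha, Foxtrot}: service cost 354
Among all 15 size-2 choices, {Echo, Foxtrot} is lowest.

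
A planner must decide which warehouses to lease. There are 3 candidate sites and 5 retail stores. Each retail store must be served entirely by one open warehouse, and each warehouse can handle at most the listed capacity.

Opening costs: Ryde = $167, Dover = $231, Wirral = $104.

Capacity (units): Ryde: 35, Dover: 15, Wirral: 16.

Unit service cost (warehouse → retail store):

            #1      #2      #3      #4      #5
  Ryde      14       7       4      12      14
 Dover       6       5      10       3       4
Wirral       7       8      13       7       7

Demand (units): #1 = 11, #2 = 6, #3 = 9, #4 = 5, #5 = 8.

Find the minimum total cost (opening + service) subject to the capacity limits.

Minimum total cost: 573

Open {Ryde, Wirral}: #1→Wirral 7·11=77, #2→Ryde 7·6=42, #3→Ryde 4·9=36, #4→Wirral 7·5=35, #5→Ryde 14·8=112.
Loads: Ryde carries 23/35, Wirral carries 16/16. Service 302; fixed 271; total 573.
Next best feasible plan costs 594.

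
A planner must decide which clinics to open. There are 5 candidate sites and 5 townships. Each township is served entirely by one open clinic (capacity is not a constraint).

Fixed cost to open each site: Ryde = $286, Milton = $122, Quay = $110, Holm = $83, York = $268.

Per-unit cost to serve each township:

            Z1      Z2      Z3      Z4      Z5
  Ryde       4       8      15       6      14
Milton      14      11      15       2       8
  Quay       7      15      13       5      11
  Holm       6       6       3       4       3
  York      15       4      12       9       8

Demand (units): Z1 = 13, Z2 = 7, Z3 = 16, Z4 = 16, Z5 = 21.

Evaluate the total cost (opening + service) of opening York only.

Each township is assigned to its cheapest site among the open ones.
{York}: Z1→York 15·13=195, Z2→York 4·7=28, Z3→York 12·16=192, Z4→York 9·16=144, Z5→York 8·21=168. Service 727; fixed 268; total 995.

Total cost: 995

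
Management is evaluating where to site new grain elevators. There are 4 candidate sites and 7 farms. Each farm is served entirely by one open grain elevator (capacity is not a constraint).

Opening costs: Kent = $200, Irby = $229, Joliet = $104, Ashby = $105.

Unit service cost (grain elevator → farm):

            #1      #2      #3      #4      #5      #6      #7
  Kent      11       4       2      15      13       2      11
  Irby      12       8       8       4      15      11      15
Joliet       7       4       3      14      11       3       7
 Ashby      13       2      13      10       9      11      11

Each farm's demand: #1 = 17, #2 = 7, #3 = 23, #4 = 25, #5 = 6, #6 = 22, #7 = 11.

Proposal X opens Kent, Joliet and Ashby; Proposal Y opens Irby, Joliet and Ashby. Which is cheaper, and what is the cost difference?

Proposal X: {Kent, Joliet, Ashby}: #1→Joliet 7·17=119, #2→Ashby 2·7=14, #3→Kent 2·23=46, #4→Ashby 10·25=250, #5→Ashby 9·6=54, #6→Kent 2·22=44, #7→Joliet 7·11=77. Service 604; fixed 409; total 1013.
Proposal Y: {Irby, Joliet, Ashby}: #1→Joliet 7·17=119, #2→Ashby 2·7=14, #3→Joliet 3·23=69, #4→Irby 4·25=100, #5→Ashby 9·6=54, #6→Joliet 3·22=66, #7→Joliet 7·11=77. Service 499; fixed 438; total 937.
Difference: |1013 − 937| = 76.

Proposal Y is cheaper by 76.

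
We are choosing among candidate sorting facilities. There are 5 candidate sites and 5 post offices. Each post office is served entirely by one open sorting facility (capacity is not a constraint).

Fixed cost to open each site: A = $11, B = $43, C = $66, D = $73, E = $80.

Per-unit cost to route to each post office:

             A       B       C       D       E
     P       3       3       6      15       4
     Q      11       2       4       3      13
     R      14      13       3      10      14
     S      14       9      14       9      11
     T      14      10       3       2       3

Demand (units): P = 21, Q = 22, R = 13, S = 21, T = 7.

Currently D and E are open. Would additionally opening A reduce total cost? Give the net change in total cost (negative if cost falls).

Current service cost with {D, E}: 483.
Adding A: each post office re-picks its cheapest; new service cost 462, saving 21.
Extra fixed cost: 11. Net change = 11 − 21 = -10.
(Totals: 636 → 626.)

Yes — net change −10 (cost falls by 10).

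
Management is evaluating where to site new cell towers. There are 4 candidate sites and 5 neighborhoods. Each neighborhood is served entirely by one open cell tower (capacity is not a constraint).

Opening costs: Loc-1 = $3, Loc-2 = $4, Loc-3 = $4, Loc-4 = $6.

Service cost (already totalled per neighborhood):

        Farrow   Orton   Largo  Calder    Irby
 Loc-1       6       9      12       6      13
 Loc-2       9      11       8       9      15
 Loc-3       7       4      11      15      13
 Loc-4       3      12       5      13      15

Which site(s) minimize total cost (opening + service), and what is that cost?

Open Loc-1, Loc-3 and Loc-4; minimum total cost 44.

For any fixed open set, each neighborhood goes to its cheapest open site; total = fixed + service.
{Loc-1, Loc-3, Loc-4}: Farrow→Loc-4 3, Orton→Loc-3 4, Largo→Loc-4 5, Calder→Loc-1 6, Irby→Loc-1 13. Service 31; fixed 13; total 44.
{Loc-1, Loc-4}: Farrow→Loc-4 3, Orton→Loc-1 9, Largo→Loc-4 5, Calder→Loc-1 6, Irby→Loc-1 13. Service 36; fixed 9; total 45.
{Loc-1, Loc-3}: Farrow→Loc-1 6, Orton→Loc-3 4, Largo→Loc-3 11, Calder→Loc-1 6, Irby→Loc-1 13. Service 40; fixed 7; total 47.
{Loc-1, Loc-2, Loc-3, Loc-4}: service 31 + fixed 17 = 48
(All 15 nonempty subsets were checked; Loc-1, Loc-3 and Loc-4 is lowest.)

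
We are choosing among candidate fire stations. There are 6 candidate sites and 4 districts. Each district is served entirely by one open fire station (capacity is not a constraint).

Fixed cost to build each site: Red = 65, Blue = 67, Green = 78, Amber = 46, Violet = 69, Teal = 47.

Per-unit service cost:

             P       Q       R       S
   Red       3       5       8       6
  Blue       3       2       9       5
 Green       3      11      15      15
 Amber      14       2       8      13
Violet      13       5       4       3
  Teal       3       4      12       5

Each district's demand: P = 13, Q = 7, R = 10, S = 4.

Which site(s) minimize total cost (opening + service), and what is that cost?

For any fixed open set, each district goes to its cheapest open site; total = fixed + service.
{Blue}: P→Blue 3·13=39, Q→Blue 2·7=14, R→Blue 9·10=90, S→Blue 5·4=20. Service 163; fixed 67; total 230.
{Violet, Teal}: service 119 + fixed 116 = 235
{Blue, Violet}: service 105 + fixed 136 = 241
{Red, Blue, Green, Amber, Violet, Teal}: service 105 + fixed 372 = 477
No other subset beats 230.

Open Blue only; minimum total cost 230.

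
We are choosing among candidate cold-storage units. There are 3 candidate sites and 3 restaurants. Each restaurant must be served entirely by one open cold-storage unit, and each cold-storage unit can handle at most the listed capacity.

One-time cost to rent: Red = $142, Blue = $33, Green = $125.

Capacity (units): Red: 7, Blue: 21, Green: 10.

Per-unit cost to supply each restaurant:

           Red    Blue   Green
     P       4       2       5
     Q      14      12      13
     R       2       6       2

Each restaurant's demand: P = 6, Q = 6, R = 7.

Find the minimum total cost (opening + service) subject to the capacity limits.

Minimum total cost: 159

Open {Blue}: P→Blue 2·6=12, Q→Blue 12·6=72, R→Blue 6·7=42.
Loads: Blue carries 19/21. Service 126; fixed 33; total 159.
Next best feasible plan costs 256.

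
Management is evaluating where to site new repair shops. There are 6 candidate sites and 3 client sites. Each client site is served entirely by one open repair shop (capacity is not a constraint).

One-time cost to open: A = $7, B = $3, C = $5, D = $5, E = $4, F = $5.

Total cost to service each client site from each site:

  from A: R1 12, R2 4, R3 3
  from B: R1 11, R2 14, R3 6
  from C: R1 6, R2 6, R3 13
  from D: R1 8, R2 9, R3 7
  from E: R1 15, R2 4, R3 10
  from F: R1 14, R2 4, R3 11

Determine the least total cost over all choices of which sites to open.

For any fixed open set, each client site goes to its cheapest open site; total = fixed + service.
{A, C}: R1→C 6, R2→A 4, R3→A 3. Service 13; fixed 12; total 25.
{A}: service 19 + fixed 7 = 26
{B, C}: service 18 + fixed 8 = 26
{A, B, C, D, E, F}: R1→C 6, R2→A 4, R3→A 3. Service 13; fixed 29; total 42.
No other subset beats 25.

Minimum total cost: 25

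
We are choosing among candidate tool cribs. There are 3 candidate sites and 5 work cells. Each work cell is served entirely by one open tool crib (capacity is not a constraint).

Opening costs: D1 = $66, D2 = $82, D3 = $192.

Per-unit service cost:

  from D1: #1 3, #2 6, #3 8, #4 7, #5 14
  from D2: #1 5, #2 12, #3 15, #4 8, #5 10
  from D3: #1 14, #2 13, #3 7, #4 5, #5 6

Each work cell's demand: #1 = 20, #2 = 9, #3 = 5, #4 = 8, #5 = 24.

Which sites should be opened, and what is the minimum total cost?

For any fixed open set, each work cell goes to its cheapest open site; total = fixed + service.
{D1, D3}: #1→D1 3·20=60, #2→D1 6·9=54, #3→D3 7·5=35, #4→D3 5·8=40, #5→D3 6·24=144. Service 333; fixed 258; total 591.
{D1, D2}: service 450 + fixed 148 = 598
{D1}: service 546 + fixed 66 = 612
{D1, D2, D3}: service 333 + fixed 340 = 673
(All 7 nonempty subsets were checked; D1 and D3 is lowest.)

Open D1 and D3; minimum total cost 591.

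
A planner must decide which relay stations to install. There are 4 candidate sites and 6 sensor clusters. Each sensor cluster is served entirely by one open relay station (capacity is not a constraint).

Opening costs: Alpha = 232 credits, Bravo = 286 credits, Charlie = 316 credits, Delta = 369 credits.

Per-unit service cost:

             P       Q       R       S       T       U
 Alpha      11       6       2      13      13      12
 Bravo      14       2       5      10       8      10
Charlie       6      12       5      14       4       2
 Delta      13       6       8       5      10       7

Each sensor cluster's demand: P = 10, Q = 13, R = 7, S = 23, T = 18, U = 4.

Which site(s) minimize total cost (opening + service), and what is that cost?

For any fixed open set, each sensor cluster goes to its cheapest open site; total = fixed + service.
{Bravo}: P→Bravo 14·10=140, Q→Bravo 2·13=26, R→Bravo 5·7=35, S→Bravo 10·23=230, T→Bravo 8·18=144, U→Bravo 10·4=40. Service 615; fixed 286; total 901.
{Delta}: service 587 + fixed 369 = 956
{Charlie}: service 653 + fixed 316 = 969
{Alpha, Bravo, Charlie, Delta}: service 295 + fixed 1203 = 1498
No other subset beats 901.

Open Bravo only; minimum total cost 901.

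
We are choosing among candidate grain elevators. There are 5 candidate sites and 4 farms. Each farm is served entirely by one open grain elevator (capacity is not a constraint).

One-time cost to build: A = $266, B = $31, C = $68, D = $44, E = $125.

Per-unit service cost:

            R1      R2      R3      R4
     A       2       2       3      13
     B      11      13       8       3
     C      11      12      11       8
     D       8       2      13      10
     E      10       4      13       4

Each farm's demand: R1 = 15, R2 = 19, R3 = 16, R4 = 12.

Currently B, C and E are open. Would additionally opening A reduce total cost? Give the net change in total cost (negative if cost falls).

No — net change +28 (cost rises by 28).

Current service cost with {B, C, E}: 390.
Adding A: each farm re-picks its cheapest; new service cost 152, saving 238.
Extra fixed cost: 266. Net change = 266 − 238 = 28.
(Totals: 614 → 642.)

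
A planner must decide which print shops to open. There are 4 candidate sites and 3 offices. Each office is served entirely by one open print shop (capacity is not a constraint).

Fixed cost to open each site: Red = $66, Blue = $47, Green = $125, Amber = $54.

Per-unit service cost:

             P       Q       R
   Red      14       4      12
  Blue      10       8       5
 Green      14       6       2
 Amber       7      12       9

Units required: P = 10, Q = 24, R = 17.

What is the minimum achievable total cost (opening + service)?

For any fixed open set, each office goes to its cheapest open site; total = fixed + service.
{Red, Blue}: P→Blue 10·10=100, Q→Red 4·24=96, R→Blue 5·17=85. Service 281; fixed 113; total 394.
{Red, Blue, Amber}: service 251 + fixed 167 = 418
{Blue}: service 377 + fixed 47 = 424
{Red, Blue, Green, Amber}: P→Amber 7·10=70, Q→Red 4·24=96, R→Green 2·17=34. Service 200; fixed 292; total 492.
No other subset beats 394.

Minimum total cost: 394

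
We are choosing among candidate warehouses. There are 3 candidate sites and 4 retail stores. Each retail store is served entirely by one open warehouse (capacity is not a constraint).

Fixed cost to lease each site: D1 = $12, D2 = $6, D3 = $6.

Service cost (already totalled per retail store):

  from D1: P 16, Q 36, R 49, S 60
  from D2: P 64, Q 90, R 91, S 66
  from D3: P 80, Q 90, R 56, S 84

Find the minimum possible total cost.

For any fixed open set, each retail store goes to its cheapest open site; total = fixed + service.
{D1}: P→D1 16, Q→D1 36, R→D1 49, S→D1 60. Service 161; fixed 12; total 173.
{D1, D2}: service 161 + fixed 18 = 179
{D1, D3}: service 161 + fixed 18 = 179
{D1, D2, D3}: P→D1 16, Q→D1 36, R→D1 49, S→D1 60. Service 161; fixed 24; total 185.
No other subset beats 173.

Minimum total cost: 173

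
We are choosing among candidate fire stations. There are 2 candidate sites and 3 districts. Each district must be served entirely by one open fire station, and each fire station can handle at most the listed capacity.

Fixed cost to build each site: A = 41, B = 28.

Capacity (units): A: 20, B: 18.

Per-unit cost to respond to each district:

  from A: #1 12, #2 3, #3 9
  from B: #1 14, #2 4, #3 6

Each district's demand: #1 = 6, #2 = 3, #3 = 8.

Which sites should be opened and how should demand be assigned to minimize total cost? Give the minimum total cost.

Minimum total cost: 172

Open {B}: #1→B 14·6=84, #2→B 4·3=12, #3→B 6·8=48.
Loads: B carries 17/18. Service 144; fixed 28; total 172.
Next best feasible plan costs 194.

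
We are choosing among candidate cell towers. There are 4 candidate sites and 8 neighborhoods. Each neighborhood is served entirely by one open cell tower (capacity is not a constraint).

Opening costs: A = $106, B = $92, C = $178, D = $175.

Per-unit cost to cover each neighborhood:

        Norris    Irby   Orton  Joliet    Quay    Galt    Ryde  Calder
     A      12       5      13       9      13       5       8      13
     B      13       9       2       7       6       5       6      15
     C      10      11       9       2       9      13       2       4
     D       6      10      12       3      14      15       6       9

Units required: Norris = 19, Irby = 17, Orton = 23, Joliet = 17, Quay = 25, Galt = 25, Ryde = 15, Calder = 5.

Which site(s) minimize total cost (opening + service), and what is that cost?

Open B and C; minimum total cost 1018.

For any fixed open set, each neighborhood goes to its cheapest open site; total = fixed + service.
{B, C}: Norris→C 10·19=190, Irby→B 9·17=153, Orton→B 2·23=46, Joliet→C 2·17=34, Quay→B 6·25=150, Galt→B 5·25=125, Ryde→C 2·15=30, Calder→C 4·5=20. Service 748; fixed 270; total 1018.
{B, D}: Norris→D 6·19=114, Irby→B 9·17=153, Orton→B 2·23=46, Joliet→D 3·17=51, Quay→B 6·25=150, Galt→B 5·25=125, Ryde→B 6·15=90, Calder→D 9·5=45. Service 774; fixed 267; total 1041.
{A, B, C}: Norris→C 10·19=190, Irby→A 5·17=85, Orton→B 2·23=46, Joliet→C 2·17=34, Quay→B 6·25=150, Galt→A 5·25=125, Ryde→C 2·15=30, Calder→C 4·5=20. Service 680; fixed 376; total 1056.
{A, B, C, D}: service 604 + fixed 551 = 1155
No other subset beats 1018.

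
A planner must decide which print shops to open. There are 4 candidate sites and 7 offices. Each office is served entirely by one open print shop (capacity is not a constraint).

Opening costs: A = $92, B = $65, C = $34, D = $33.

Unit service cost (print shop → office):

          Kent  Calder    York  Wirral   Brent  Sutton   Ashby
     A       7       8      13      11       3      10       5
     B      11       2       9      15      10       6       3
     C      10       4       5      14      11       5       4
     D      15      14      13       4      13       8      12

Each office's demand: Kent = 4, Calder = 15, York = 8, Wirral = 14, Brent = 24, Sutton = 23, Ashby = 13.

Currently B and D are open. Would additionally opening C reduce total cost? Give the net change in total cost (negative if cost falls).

Yes — net change −25 (cost falls by 25).

Current service cost with {B, D}: 619.
Adding C: each office re-picks its cheapest; new service cost 560, saving 59.
Extra fixed cost: 34. Net change = 34 − 59 = -25.
(Totals: 717 → 692.)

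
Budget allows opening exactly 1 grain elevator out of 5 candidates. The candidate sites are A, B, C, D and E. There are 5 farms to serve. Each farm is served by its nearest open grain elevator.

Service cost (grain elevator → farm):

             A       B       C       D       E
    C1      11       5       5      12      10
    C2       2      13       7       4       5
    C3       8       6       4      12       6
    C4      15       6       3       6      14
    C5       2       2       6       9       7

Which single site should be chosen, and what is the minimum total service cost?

Choose C only; total service cost 25.

With exactly 1 open, each farm uses its cheapest among the chosen.
{C}: C1→C 5, C2→C 7, C3→C 4, C4→C 3, C5→C 6. Service cost 25.
{B}: service cost 32
{A}: service cost 38
Among all 5 size-1 choices, {C} is lowest.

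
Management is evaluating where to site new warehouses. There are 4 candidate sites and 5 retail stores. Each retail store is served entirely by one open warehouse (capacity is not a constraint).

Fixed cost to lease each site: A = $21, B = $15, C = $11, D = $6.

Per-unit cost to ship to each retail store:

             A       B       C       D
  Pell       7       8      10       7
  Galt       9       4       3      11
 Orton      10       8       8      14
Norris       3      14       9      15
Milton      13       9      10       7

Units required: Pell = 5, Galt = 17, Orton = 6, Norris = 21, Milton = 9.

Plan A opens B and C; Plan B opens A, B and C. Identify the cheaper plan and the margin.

Plan B is cheaper by 110.

Plan A: {B, C}: Pell→B 8·5=40, Galt→C 3·17=51, Orton→B 8·6=48, Norris→C 9·21=189, Milton→B 9·9=81. Service 409; fixed 26; total 435.
Plan B: {A, B, C}: Pell→A 7·5=35, Galt→C 3·17=51, Orton→B 8·6=48, Norris→A 3·21=63, Milton→B 9·9=81. Service 278; fixed 47; total 325.
Difference: |435 − 325| = 110.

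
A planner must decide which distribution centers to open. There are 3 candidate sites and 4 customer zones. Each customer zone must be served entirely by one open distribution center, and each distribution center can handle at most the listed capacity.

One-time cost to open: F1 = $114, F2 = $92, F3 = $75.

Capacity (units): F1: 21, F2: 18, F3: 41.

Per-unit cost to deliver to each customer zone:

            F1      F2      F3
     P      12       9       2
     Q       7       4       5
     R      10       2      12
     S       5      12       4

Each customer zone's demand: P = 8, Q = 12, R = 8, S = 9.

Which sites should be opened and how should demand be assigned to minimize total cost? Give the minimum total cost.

Open {F3}: P→F3 2·8=16, Q→F3 5·12=60, R→F3 12·8=96, S→F3 4·9=36.
Loads: F3 carries 37/41. Service 208; fixed 75; total 283.
Next best feasible plan costs 295.

Minimum total cost: 283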